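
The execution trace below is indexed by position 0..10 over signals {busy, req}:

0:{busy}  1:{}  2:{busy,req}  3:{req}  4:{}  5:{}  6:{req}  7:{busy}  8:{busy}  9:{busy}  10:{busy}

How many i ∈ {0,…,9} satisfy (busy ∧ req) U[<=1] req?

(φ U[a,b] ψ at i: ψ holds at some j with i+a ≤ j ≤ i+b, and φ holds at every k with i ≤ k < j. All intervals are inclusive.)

Evaluate at each i in [0,9]:
  i=0: ✗ (no rhs in [0,1])
  i=1: ✗ (lhs fails at k=1 before rhs at j=2)
  i=2: ✓ (rhs at j=2)
  i=3: ✓ (rhs at j=3)
  i=4: ✗ (no rhs in [4,5])
  i=5: ✗ (lhs fails at k=5 before rhs at j=6)
  i=6: ✓ (rhs at j=6)
  i=7: ✗ (no rhs in [7,8])
  i=8: ✗ (no rhs in [8,9])
  i=9: ✗ (no rhs in [9,10])
Positions where it holds: {2, 3, 6} → 3.

3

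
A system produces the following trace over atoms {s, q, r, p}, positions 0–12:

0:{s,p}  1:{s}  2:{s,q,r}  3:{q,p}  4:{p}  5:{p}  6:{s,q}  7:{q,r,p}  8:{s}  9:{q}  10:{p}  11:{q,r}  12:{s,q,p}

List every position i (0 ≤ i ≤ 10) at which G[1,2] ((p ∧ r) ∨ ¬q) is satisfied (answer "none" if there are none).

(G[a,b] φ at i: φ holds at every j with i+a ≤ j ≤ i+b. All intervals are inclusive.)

Evaluate at each i in [0,10]:
  i=0: ✗ (fails at j=2)
  i=1: ✗ (fails at j=2)
  i=2: ✗ (fails at j=3)
  i=3: ✓ (all of [4,5])
  i=4: ✗ (fails at j=6)
  i=5: ✗ (fails at j=6)
  i=6: ✓ (all of [7,8])
  i=7: ✗ (fails at j=9)
  i=8: ✗ (fails at j=9)
  i=9: ✗ (fails at j=11)
  i=10: ✗ (fails at j=11)

3, 6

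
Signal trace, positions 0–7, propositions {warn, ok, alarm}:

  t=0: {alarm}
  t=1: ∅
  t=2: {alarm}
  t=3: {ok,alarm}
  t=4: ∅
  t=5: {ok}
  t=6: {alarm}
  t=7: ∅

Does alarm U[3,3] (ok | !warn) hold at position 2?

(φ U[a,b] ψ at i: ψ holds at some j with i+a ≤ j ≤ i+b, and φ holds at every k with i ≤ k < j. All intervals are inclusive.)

Need some j in [5,5] with (ok | !warn), and alarm at every k in [2,j-1].
  j=5: (ok | !warn) holds, but alarm fails at k=4 → not this j.
No j in the window works → until fails.

False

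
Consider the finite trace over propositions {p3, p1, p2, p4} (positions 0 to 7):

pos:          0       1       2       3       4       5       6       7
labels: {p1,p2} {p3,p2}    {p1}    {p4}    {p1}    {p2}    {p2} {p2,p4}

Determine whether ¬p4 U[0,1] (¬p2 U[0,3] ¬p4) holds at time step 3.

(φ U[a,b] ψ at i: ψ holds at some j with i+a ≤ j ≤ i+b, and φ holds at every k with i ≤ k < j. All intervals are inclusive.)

Holds

Need some j in [3,4] with (¬p2 U[0,3] ¬p4), and ¬p4 at every k in [3,j-1].
  j=3: (¬p2 U[0,3] ¬p4) holds; no prefix to check → satisfied.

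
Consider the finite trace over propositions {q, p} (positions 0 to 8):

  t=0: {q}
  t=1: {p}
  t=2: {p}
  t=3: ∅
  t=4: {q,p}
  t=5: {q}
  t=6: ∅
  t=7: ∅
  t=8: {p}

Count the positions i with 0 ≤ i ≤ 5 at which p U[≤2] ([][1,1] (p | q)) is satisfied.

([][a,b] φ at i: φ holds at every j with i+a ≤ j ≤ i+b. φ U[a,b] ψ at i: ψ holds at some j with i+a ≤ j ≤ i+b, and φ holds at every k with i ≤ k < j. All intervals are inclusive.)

Evaluate at each i in [0,5]:
  i=0: ✓ (rhs at j=0)
  i=1: ✓ (rhs at j=1)
  i=2: ✓ (rhs at j=3; lhs holds on [2,2])
  i=3: ✓ (rhs at j=3)
  i=4: ✓ (rhs at j=4)
  i=5: ✗ (lhs fails at k=5 before rhs at j=7)
Positions where it holds: {0, 1, 2, 3, 4} → 5.

5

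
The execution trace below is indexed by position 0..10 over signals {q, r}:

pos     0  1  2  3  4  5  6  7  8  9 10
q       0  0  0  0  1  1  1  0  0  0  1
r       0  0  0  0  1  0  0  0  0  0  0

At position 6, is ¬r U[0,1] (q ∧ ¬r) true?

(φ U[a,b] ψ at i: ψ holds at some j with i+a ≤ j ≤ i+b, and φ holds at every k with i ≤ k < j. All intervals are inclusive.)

Holds

Need some j in [6,7] with (q ∧ ¬r), and ¬r at every k in [6,j-1].
  j=6: (q ∧ ¬r) holds; no prefix to check → satisfied.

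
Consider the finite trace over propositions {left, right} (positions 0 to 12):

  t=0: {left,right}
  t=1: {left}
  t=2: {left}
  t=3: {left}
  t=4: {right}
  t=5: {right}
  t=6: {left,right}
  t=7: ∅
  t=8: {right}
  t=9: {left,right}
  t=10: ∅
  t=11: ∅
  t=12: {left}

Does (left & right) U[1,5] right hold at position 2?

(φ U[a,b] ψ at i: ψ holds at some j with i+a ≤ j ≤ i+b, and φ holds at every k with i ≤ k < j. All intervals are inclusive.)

No

Need some j in [3,7] with right, and (left & right) at every k in [2,j-1].
  j=3: right false.
  j=4: right holds, but (left & right) fails at k=2 → not this j.
  j=5: right holds, but (left & right) fails at k=2 → not this j.
  j=6: right holds, but (left & right) fails at k=2 → not this j.
  j=7: right false.
No j in the window works → until fails.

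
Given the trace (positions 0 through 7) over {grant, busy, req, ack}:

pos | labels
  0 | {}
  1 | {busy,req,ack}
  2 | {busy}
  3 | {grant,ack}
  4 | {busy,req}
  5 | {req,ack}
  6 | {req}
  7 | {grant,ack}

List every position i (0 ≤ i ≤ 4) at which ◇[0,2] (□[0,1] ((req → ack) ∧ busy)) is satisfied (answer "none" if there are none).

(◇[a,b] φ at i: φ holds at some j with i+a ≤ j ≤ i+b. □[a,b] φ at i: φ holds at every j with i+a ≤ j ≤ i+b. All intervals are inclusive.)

Evaluate at each i in [0,4]:
  i=0: ✓ (witness j=1)
  i=1: ✓ (witness j=1)
  i=2: ✗ (none in [2,4])
  i=3: ✗ (none in [3,5])
  i=4: ✗ (none in [4,6])

0, 1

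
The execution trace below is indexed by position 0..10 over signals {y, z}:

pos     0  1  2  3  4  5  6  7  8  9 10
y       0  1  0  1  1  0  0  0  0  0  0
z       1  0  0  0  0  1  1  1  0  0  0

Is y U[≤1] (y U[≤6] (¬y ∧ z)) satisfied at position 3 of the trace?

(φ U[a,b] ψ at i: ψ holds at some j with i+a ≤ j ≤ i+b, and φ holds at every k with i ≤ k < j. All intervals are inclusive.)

True

Need some j in [3,4] with (y U[≤6] (¬y ∧ z)), and y at every k in [3,j-1].
  j=3: (y U[≤6] (¬y ∧ z)) holds; no prefix to check → satisfied.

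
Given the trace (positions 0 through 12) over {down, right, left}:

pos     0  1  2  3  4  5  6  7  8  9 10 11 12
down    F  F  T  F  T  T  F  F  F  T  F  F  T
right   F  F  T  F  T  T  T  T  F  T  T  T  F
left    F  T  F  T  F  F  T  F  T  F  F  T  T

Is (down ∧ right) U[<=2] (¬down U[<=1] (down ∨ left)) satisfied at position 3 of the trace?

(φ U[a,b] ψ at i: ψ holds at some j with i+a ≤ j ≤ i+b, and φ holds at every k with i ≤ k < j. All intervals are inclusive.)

Yes

Need some j in [3,5] with (¬down U[<=1] (down ∨ left)), and (down ∧ right) at every k in [3,j-1].
  j=3: (¬down U[<=1] (down ∨ left)) holds; no prefix to check → satisfied.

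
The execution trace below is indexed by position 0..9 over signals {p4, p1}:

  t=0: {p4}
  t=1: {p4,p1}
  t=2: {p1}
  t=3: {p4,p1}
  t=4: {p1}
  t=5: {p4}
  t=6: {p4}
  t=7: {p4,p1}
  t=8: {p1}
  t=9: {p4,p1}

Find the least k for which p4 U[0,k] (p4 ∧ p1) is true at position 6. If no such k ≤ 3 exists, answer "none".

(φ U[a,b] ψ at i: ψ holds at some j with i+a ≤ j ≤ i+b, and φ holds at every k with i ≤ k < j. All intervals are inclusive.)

Need earliest j ≥ 6 with (p4 ∧ p1), and p4 at every k in [6,j-1].
  j=6: rhs fails.
  j=7: rhs holds; lhs holds on [6,6]. k = 1.

1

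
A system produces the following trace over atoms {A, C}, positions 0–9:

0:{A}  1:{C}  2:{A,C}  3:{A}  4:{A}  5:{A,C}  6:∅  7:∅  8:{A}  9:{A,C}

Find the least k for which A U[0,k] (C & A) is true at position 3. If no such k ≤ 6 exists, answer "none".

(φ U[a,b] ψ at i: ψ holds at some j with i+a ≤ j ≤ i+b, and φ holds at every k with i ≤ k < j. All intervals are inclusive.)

2

Need earliest j ≥ 3 with (C & A), and A at every k in [3,j-1].
  j=3: rhs fails.
  j=4: rhs fails.
  j=5: rhs holds; lhs holds on [3,4]. k = 2.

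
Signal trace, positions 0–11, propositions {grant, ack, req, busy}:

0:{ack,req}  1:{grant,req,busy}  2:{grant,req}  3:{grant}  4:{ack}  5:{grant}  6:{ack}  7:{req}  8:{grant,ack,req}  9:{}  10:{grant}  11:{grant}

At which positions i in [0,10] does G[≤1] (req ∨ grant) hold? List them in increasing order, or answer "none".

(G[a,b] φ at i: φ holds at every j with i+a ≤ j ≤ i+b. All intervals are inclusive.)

0, 1, 2, 7, 10

Evaluate at each i in [0,10]:
  i=0: ✓ (all of [0,1])
  i=1: ✓ (all of [1,2])
  i=2: ✓ (all of [2,3])
  i=3: ✗ (fails at j=4)
  i=4: ✗ (fails at j=4)
  i=5: ✗ (fails at j=6)
  i=6: ✗ (fails at j=6)
  i=7: ✓ (all of [7,8])
  i=8: ✗ (fails at j=9)
  i=9: ✗ (fails at j=9)
  i=10: ✓ (all of [10,11])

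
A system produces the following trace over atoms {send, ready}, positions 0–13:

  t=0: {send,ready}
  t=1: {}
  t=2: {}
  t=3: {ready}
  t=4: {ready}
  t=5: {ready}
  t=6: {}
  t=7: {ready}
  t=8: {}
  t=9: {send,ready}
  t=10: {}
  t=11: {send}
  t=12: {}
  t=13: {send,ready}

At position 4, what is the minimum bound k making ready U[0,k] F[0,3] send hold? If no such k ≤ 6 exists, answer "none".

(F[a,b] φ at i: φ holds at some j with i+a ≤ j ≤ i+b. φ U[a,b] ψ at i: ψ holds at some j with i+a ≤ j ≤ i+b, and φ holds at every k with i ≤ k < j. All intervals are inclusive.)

Need earliest j ≥ 4 with F[0,3] send, and ready at every k in [4,j-1].
  j=4: rhs fails.
  j=5: rhs fails.
  j=6: rhs holds; lhs holds on [4,5]. k = 2.

2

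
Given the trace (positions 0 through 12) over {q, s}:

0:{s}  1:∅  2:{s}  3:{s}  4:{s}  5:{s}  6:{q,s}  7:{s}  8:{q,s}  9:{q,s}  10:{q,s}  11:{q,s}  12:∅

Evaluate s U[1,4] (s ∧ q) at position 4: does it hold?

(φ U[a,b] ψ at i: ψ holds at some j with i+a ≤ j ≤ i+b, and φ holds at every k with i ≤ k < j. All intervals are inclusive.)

Yes

Need some j in [5,8] with (s ∧ q), and s at every k in [4,j-1].
  j=5: (s ∧ q) false.
  j=6: (s ∧ q) holds; s holds at every k in [4,5] → satisfied.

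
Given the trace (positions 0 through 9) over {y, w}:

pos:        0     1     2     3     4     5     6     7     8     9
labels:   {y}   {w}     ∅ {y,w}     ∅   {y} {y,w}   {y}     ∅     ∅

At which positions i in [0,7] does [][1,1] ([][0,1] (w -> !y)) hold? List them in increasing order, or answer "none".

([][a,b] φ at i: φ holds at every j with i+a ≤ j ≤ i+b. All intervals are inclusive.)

0, 3, 6, 7

Evaluate at each i in [0,7]:
  i=0: ✓ (all of [1,1])
  i=1: ✗ (fails at j=2)
  i=2: ✗ (fails at j=3)
  i=3: ✓ (all of [4,4])
  i=4: ✗ (fails at j=5)
  i=5: ✗ (fails at j=6)
  i=6: ✓ (all of [7,7])
  i=7: ✓ (all of [8,8])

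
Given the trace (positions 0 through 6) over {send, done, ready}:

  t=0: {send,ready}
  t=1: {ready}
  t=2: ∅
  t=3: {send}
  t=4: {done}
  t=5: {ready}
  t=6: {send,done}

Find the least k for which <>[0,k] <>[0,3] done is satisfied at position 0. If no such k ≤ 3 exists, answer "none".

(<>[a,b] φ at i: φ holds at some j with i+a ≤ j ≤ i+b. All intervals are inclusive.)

Scan j = 0,1,… for <>[0,3] done:
  j=0: fails
  j=1: holds
First hit at j=1, so smallest k = 1-0 = 1.

1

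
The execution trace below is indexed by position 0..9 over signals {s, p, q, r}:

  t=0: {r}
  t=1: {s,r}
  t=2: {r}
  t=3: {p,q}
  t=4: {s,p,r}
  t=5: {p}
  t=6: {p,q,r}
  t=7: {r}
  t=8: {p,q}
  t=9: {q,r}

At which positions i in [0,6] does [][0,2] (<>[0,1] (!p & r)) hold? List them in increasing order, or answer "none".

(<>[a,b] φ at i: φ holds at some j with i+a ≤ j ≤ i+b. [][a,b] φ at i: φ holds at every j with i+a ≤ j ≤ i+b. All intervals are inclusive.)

Evaluate at each i in [0,6]:
  i=0: ✓ (all of [0,2])
  i=1: ✗ (fails at j=3)
  i=2: ✗ (fails at j=3)
  i=3: ✗ (fails at j=3)
  i=4: ✗ (fails at j=4)
  i=5: ✗ (fails at j=5)
  i=6: ✓ (all of [6,8])

0, 6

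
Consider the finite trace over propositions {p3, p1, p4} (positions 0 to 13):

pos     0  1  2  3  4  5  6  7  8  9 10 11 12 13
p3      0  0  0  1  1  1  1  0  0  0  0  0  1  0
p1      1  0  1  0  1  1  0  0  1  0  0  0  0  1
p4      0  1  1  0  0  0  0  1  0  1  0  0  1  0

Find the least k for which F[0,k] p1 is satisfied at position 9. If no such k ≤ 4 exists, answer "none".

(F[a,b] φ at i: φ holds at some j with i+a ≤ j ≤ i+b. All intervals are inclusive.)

Scan j = 9,10,… for p1:
  j=9: fails
  j=10: fails
  j=11: fails
  j=12: fails
  j=13: holds
First hit at j=13, so smallest k = 13-9 = 4.

4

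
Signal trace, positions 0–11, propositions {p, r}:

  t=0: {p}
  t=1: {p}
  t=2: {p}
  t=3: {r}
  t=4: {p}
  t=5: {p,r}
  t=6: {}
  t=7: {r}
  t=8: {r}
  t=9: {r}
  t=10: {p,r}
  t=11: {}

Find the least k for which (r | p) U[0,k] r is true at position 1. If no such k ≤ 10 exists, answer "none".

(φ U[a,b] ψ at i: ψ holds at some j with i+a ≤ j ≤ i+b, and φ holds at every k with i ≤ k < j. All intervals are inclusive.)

Need earliest j ≥ 1 with r, and (r | p) at every k in [1,j-1].
  j=1: rhs fails.
  j=2: rhs fails.
  j=3: rhs holds; lhs holds on [1,2]. k = 2.

2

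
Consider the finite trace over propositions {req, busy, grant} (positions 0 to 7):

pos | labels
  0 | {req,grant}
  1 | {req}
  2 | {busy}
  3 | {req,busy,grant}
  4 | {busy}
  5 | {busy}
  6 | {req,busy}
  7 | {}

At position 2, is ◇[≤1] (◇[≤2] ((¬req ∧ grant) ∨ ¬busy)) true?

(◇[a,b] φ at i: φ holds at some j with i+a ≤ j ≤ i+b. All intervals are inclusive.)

Check ◇[≤2] ((¬req ∧ grant) ∨ ¬busy) at each j in [2,3]:
  j=2: fails (none in [2,4])
  j=3: fails (none in [3,5])
No position in the window satisfies it → formula fails.

False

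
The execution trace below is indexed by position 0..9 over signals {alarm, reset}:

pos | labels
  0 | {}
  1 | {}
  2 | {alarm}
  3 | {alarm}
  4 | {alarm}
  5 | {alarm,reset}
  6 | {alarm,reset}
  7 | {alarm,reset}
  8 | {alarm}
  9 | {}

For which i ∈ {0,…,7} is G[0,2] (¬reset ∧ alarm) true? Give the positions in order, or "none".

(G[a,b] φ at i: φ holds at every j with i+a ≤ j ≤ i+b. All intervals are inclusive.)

2

Evaluate at each i in [0,7]:
  i=0: ✗ (fails at j=0)
  i=1: ✗ (fails at j=1)
  i=2: ✓ (all of [2,4])
  i=3: ✗ (fails at j=5)
  i=4: ✗ (fails at j=5)
  i=5: ✗ (fails at j=5)
  i=6: ✗ (fails at j=6)
  i=7: ✗ (fails at j=7)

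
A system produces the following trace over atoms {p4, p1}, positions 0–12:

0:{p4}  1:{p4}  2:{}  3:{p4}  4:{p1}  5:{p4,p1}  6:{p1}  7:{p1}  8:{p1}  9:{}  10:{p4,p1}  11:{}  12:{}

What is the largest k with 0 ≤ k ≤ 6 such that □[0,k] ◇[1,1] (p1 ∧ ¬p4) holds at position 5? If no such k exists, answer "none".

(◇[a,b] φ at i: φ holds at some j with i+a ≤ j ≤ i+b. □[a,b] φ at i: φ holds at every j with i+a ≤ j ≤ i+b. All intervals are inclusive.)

◇[1,1] (p1 ∧ ¬p4) must hold from j=5 onward; find where it first fails.
  j=5: holds
  j=6: holds
  j=7: holds
  j=8: fails
Holds on [5,7], so largest k = 2.

2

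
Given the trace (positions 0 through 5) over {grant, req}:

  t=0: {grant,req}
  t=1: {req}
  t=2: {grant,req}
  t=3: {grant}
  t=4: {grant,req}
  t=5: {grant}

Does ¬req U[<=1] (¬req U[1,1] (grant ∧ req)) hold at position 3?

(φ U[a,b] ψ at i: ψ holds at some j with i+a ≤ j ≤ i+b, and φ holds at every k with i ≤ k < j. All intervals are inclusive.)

Need some j in [3,4] with (¬req U[1,1] (grant ∧ req)), and ¬req at every k in [3,j-1].
  j=3: (¬req U[1,1] (grant ∧ req)) holds; no prefix to check → satisfied.

Holds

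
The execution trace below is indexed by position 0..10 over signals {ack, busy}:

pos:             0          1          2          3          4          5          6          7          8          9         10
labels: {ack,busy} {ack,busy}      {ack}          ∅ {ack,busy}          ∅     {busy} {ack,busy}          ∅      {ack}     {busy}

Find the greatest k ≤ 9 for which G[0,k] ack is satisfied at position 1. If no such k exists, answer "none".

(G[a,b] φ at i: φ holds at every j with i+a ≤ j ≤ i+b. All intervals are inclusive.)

ack must hold from j=1 onward; find where it first fails.
  j=1: holds
  j=2: holds
  j=3: fails
Holds on [1,2], so largest k = 1.

1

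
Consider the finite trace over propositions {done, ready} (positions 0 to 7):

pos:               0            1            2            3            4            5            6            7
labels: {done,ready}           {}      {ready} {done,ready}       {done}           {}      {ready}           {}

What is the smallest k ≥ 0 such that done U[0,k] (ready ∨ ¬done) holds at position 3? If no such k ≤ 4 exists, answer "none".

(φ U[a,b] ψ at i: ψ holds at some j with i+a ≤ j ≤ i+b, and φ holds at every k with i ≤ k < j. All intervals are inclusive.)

Need earliest j ≥ 3 with (ready ∨ ¬done), and done at every k in [3,j-1].
  j=3: rhs holds (empty prefix). k = 0.

0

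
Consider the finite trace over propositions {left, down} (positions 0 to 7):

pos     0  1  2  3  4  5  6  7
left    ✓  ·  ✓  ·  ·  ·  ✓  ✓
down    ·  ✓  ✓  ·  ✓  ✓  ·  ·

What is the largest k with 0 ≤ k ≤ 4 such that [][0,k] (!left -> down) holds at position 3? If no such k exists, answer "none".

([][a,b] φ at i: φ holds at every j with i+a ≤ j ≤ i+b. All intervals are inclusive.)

none

(!left -> down) must hold from j=3 onward; find where it first fails.
  j=3: fails → no k works.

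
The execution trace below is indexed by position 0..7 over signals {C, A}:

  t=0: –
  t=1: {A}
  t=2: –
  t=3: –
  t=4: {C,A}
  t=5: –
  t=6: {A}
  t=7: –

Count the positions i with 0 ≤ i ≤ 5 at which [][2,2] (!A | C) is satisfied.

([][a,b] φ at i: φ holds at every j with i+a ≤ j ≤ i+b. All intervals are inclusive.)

5

Evaluate at each i in [0,5]:
  i=0: ✓ (all of [2,2])
  i=1: ✓ (all of [3,3])
  i=2: ✓ (all of [4,4])
  i=3: ✓ (all of [5,5])
  i=4: ✗ (fails at j=6)
  i=5: ✓ (all of [7,7])
Positions where it holds: {0, 1, 2, 3, 5} → 5.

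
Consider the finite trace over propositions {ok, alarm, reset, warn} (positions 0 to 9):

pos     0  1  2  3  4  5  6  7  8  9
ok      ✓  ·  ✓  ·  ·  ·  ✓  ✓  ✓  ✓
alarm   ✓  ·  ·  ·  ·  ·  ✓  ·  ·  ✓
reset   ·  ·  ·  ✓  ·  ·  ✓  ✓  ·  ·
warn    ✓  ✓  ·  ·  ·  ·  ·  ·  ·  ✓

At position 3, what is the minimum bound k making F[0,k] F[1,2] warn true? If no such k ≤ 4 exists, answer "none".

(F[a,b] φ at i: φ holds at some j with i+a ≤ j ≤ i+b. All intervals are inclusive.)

4

Scan j = 3,4,… for F[1,2] warn:
  j=3: fails
  j=4: fails
  j=5: fails
  j=6: fails
  j=7: holds
First hit at j=7, so smallest k = 7-3 = 4.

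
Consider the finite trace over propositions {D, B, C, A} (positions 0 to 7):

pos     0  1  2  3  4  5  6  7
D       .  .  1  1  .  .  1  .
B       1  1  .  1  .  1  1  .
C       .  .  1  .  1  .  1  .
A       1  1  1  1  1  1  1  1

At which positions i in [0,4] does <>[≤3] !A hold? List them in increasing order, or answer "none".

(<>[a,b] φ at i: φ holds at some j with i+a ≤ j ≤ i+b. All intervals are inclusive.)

none

Evaluate at each i in [0,4]:
  i=0: ✗ (none in [0,3])
  i=1: ✗ (none in [1,4])
  i=2: ✗ (none in [2,5])
  i=3: ✗ (none in [3,6])
  i=4: ✗ (none in [4,7])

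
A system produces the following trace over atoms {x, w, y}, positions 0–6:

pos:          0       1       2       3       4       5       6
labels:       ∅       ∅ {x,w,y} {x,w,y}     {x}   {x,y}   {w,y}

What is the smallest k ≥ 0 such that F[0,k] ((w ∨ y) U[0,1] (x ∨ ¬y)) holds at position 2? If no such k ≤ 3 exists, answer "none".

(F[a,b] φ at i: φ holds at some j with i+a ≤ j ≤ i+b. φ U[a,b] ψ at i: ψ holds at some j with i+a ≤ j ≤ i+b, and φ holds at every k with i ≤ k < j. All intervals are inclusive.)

0

Scan j = 2,3,… for ((w ∨ y) U[0,1] (x ∨ ¬y)):
  j=2: holds
First hit at j=2, so smallest k = 2-2 = 0.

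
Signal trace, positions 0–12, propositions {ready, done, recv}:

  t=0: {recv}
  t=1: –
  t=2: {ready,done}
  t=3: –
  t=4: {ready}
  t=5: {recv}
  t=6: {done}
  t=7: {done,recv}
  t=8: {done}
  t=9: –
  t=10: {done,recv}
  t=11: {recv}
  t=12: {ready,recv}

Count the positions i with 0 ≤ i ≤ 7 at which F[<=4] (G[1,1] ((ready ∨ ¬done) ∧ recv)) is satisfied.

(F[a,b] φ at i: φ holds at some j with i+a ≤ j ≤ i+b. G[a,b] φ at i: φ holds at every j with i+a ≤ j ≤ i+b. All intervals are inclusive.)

Evaluate at each i in [0,7]:
  i=0: ✓ (witness j=4)
  i=1: ✓ (witness j=4)
  i=2: ✓ (witness j=4)
  i=3: ✓ (witness j=4)
  i=4: ✓ (witness j=4)
  i=5: ✗ (none in [5,9])
  i=6: ✓ (witness j=10)
  i=7: ✓ (witness j=10)
Positions where it holds: {0, 1, 2, 3, 4, 6, 7} → 7.

7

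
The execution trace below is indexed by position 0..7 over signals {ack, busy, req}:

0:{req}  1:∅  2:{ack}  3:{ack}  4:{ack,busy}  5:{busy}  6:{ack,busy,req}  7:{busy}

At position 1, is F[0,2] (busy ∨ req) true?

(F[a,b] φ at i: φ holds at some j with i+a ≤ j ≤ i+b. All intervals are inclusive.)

Does not hold

Check (busy ∨ req) at each j in [1,3]:
  j=1: false
  j=2: false
  j=3: false
No position in the window satisfies it → formula fails.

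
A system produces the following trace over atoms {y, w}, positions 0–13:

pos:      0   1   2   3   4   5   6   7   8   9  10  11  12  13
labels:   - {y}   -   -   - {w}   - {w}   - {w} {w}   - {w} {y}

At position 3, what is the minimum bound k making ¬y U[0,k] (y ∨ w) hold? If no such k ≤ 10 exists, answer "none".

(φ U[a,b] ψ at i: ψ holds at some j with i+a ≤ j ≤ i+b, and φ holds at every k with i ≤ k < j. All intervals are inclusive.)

2

Need earliest j ≥ 3 with (y ∨ w), and ¬y at every k in [3,j-1].
  j=3: rhs fails.
  j=4: rhs fails.
  j=5: rhs holds; lhs holds on [3,4]. k = 2.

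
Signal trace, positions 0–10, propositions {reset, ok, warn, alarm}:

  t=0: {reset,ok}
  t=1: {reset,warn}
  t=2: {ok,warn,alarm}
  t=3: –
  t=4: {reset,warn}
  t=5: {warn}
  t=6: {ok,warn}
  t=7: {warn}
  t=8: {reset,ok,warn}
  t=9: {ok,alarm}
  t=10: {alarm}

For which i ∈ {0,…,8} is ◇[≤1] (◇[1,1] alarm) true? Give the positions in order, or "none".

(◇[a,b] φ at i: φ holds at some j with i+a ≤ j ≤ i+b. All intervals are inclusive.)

0, 1, 7, 8

Evaluate at each i in [0,8]:
  i=0: ✓ (witness j=1)
  i=1: ✓ (witness j=1)
  i=2: ✗ (none in [2,3])
  i=3: ✗ (none in [3,4])
  i=4: ✗ (none in [4,5])
  i=5: ✗ (none in [5,6])
  i=6: ✗ (none in [6,7])
  i=7: ✓ (witness j=8)
  i=8: ✓ (witness j=8)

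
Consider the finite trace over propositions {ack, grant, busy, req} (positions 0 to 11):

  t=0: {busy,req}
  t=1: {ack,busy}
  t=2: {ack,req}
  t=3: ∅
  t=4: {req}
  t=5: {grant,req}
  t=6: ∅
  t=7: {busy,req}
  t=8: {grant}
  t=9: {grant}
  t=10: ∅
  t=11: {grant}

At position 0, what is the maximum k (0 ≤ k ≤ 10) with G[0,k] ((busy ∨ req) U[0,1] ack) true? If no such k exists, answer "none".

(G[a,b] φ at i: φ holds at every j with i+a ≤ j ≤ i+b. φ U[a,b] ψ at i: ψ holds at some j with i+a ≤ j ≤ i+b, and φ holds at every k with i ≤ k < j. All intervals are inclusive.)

2

((busy ∨ req) U[0,1] ack) must hold from j=0 onward; find where it first fails.
  j=0: holds
  j=1: holds
  j=2: holds
  j=3: fails
Holds on [0,2], so largest k = 2.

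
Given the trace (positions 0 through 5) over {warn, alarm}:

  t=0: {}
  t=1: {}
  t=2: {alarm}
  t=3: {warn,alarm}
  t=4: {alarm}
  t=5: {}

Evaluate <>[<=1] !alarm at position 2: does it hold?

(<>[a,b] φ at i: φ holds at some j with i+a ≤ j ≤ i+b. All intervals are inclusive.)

Check !alarm at each j in [2,3]:
  j=2: false
  j=3: false
No position in the window satisfies it → formula fails.

No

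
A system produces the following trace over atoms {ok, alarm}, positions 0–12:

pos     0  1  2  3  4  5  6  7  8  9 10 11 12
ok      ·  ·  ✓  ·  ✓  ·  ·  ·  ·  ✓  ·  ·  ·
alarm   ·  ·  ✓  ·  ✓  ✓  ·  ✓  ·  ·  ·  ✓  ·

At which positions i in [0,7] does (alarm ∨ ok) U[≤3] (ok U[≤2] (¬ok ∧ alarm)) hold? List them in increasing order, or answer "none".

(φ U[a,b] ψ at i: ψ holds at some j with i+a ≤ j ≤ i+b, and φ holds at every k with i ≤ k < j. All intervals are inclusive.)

Evaluate at each i in [0,7]:
  i=0: ✗ (no rhs in [0,3])
  i=1: ✗ (lhs fails at k=1 before rhs at j=4)
  i=2: ✗ (lhs fails at k=3 before rhs at j=4)
  i=3: ✗ (lhs fails at k=3 before rhs at j=4)
  i=4: ✓ (rhs at j=4)
  i=5: ✓ (rhs at j=5)
  i=6: ✗ (lhs fails at k=6 before rhs at j=7)
  i=7: ✓ (rhs at j=7)

4, 5, 7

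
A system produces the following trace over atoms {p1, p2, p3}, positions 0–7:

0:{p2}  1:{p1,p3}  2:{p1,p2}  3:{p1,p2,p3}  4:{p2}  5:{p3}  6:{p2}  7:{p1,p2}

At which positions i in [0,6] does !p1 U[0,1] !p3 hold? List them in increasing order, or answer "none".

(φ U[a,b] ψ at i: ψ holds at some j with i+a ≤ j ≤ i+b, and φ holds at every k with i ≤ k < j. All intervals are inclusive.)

0, 2, 4, 5, 6

Evaluate at each i in [0,6]:
  i=0: ✓ (rhs at j=0)
  i=1: ✗ (lhs fails at k=1 before rhs at j=2)
  i=2: ✓ (rhs at j=2)
  i=3: ✗ (lhs fails at k=3 before rhs at j=4)
  i=4: ✓ (rhs at j=4)
  i=5: ✓ (rhs at j=6; lhs holds on [5,5])
  i=6: ✓ (rhs at j=6)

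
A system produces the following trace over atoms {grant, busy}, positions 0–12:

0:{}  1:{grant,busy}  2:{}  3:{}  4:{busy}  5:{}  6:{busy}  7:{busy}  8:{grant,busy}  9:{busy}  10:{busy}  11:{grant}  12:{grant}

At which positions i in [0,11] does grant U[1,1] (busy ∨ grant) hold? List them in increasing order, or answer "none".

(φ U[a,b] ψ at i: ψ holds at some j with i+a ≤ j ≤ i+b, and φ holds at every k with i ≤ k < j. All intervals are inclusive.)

8, 11

Evaluate at each i in [0,11]:
  i=0: ✗ (lhs fails at k=0 before rhs at j=1)
  i=1: ✗ (no rhs in [2,2])
  i=2: ✗ (no rhs in [3,3])
  i=3: ✗ (lhs fails at k=3 before rhs at j=4)
  i=4: ✗ (no rhs in [5,5])
  i=5: ✗ (lhs fails at k=5 before rhs at j=6)
  i=6: ✗ (lhs fails at k=6 before rhs at j=7)
  i=7: ✗ (lhs fails at k=7 before rhs at j=8)
  i=8: ✓ (rhs at j=9; lhs holds on [8,8])
  i=9: ✗ (lhs fails at k=9 before rhs at j=10)
  i=10: ✗ (lhs fails at k=10 before rhs at j=11)
  i=11: ✓ (rhs at j=12; lhs holds on [11,11])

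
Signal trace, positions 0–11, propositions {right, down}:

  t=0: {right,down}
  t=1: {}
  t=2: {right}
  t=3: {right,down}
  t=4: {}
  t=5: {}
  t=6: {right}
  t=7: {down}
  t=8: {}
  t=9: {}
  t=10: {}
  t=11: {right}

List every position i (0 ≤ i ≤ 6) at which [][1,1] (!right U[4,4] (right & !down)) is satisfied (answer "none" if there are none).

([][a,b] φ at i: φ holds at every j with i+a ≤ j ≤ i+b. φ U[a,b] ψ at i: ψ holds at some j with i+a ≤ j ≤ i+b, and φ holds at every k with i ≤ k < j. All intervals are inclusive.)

Evaluate at each i in [0,6]:
  i=0: ✗ (fails at j=1)
  i=1: ✗ (fails at j=2)
  i=2: ✗ (fails at j=3)
  i=3: ✗ (fails at j=4)
  i=4: ✗ (fails at j=5)
  i=5: ✗ (fails at j=6)
  i=6: ✓ (all of [7,7])

6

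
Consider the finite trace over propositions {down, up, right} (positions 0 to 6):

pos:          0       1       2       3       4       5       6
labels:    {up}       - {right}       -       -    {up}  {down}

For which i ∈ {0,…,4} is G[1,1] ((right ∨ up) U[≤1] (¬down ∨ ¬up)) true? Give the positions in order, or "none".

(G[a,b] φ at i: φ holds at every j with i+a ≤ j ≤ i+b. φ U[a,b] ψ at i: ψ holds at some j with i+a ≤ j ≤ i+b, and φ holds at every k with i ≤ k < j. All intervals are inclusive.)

0, 1, 2, 3, 4

Evaluate at each i in [0,4]:
  i=0: ✓ (all of [1,1])
  i=1: ✓ (all of [2,2])
  i=2: ✓ (all of [3,3])
  i=3: ✓ (all of [4,4])
  i=4: ✓ (all of [5,5])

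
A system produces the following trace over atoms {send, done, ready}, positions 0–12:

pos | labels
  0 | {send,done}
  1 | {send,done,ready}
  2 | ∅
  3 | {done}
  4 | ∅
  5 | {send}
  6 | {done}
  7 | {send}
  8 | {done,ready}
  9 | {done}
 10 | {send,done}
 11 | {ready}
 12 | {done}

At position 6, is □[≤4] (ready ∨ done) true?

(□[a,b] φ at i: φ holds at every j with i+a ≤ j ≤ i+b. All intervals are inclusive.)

Check (ready ∨ done) at every j in [6,10]:
  j=6: true
  j=7: false
  j=8: true
  j=9: true
  j=10: true
Fails at j=7 → formula fails.

False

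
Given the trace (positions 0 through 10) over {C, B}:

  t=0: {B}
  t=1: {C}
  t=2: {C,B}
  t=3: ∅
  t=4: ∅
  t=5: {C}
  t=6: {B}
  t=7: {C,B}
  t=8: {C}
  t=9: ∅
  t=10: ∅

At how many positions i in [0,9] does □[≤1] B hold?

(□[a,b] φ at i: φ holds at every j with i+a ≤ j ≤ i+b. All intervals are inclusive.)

Evaluate at each i in [0,9]:
  i=0: ✗ (fails at j=1)
  i=1: ✗ (fails at j=1)
  i=2: ✗ (fails at j=3)
  i=3: ✗ (fails at j=3)
  i=4: ✗ (fails at j=4)
  i=5: ✗ (fails at j=5)
  i=6: ✓ (all of [6,7])
  i=7: ✗ (fails at j=8)
  i=8: ✗ (fails at j=8)
  i=9: ✗ (fails at j=9)
Positions where it holds: {6} → 1.

1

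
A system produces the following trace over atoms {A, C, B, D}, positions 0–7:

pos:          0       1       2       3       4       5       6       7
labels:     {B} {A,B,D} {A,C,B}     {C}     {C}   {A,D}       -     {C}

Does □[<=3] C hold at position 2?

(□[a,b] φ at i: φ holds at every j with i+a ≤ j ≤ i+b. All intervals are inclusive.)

Check C at every j in [2,5]:
  j=2: true
  j=3: true
  j=4: true
  j=5: false
Fails at j=5 → formula fails.

No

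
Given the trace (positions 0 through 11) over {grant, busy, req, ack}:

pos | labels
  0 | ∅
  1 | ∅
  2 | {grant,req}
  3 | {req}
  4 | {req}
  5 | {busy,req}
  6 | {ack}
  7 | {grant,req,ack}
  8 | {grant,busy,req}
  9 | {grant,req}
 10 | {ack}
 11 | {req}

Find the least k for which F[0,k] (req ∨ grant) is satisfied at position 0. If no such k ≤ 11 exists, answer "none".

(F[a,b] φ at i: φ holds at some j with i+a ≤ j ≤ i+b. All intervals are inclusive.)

2

Scan j = 0,1,… for (req ∨ grant):
  j=0: fails
  j=1: fails
  j=2: holds
First hit at j=2, so smallest k = 2-0 = 2.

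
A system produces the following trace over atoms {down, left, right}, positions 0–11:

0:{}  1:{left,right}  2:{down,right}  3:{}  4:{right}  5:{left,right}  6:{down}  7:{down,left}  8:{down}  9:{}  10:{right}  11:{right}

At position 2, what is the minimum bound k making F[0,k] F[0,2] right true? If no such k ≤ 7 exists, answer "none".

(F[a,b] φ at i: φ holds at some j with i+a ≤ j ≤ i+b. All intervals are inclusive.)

Scan j = 2,3,… for F[0,2] right:
  j=2: holds
First hit at j=2, so smallest k = 2-2 = 0.

0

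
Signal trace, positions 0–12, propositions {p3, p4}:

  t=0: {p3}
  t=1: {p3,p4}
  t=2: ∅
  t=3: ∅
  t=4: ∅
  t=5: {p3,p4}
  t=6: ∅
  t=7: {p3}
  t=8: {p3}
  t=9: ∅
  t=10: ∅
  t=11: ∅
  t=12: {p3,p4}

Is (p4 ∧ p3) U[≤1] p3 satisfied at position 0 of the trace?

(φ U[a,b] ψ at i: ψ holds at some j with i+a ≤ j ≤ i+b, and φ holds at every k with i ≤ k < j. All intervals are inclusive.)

Need some j in [0,1] with p3, and (p4 ∧ p3) at every k in [0,j-1].
  j=0: p3 holds; no prefix to check → satisfied.

Yes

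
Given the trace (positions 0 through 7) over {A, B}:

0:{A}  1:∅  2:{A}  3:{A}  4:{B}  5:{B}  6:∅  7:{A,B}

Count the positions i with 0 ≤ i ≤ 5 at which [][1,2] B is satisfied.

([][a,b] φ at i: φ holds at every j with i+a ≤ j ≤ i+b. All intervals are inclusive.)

Evaluate at each i in [0,5]:
  i=0: ✗ (fails at j=1)
  i=1: ✗ (fails at j=2)
  i=2: ✗ (fails at j=3)
  i=3: ✓ (all of [4,5])
  i=4: ✗ (fails at j=6)
  i=5: ✗ (fails at j=6)
Positions where it holds: {3} → 1.

1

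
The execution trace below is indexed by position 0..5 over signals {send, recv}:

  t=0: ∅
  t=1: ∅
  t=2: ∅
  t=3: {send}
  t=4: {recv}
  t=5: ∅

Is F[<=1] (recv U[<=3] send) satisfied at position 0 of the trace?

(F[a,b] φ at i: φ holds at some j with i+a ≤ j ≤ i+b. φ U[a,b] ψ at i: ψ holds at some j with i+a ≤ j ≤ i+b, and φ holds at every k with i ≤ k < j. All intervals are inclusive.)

False

Check (recv U[<=3] send) at each j in [0,1]:
  j=0: fails
  j=1: fails
No position in the window satisfies it → formula fails.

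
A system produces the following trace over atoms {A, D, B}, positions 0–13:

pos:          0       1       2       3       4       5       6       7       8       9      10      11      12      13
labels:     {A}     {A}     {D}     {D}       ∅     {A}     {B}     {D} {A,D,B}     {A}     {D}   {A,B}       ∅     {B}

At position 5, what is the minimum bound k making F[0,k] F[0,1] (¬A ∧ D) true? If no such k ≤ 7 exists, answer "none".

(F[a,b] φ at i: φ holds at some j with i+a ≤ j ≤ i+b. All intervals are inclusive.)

1

Scan j = 5,6,… for F[0,1] (¬A ∧ D):
  j=5: fails
  j=6: holds
First hit at j=6, so smallest k = 6-5 = 1.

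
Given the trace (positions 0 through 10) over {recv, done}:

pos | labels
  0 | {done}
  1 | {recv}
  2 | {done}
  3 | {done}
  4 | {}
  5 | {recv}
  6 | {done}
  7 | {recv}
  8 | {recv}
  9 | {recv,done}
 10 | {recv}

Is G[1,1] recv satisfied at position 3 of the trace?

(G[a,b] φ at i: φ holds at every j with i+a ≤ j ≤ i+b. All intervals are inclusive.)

No

Check recv at every j in [4,4]:
  j=4: false
Fails at j=4 → formula fails.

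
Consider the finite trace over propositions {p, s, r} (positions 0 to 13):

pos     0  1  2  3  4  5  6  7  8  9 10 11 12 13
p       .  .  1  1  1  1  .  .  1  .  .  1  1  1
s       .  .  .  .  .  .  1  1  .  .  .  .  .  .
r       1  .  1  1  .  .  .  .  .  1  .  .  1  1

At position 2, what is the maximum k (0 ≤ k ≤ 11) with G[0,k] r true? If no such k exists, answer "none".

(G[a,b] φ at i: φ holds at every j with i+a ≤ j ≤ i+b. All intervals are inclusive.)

r must hold from j=2 onward; find where it first fails.
  j=2: holds
  j=3: holds
  j=4: fails
Holds on [2,3], so largest k = 1.

1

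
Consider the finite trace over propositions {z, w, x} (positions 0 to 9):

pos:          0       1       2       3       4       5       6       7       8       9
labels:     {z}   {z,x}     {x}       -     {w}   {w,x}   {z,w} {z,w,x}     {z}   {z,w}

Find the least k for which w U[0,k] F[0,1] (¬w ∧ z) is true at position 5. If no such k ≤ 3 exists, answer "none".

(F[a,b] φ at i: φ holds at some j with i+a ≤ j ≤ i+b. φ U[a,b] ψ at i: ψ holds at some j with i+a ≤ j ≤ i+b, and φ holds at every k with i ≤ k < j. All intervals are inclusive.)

2

Need earliest j ≥ 5 with F[0,1] (¬w ∧ z), and w at every k in [5,j-1].
  j=5: rhs fails.
  j=6: rhs fails.
  j=7: rhs holds; lhs holds on [5,6]. k = 2.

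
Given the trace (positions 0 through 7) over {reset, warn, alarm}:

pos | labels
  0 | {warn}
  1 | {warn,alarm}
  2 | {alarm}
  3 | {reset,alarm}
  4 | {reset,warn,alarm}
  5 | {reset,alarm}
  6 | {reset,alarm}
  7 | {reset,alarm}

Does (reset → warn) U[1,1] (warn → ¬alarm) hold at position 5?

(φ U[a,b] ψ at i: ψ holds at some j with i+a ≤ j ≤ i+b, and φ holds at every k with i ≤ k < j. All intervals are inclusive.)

No

Need some j in [6,6] with (warn → ¬alarm), and (reset → warn) at every k in [5,j-1].
  j=6: (warn → ¬alarm) holds, but (reset → warn) fails at k=5 → not this j.
No j in the window works → until fails.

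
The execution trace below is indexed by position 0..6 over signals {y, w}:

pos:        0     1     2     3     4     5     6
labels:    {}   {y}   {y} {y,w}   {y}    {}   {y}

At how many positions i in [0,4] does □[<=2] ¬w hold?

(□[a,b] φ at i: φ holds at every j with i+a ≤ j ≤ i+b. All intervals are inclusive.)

2

Evaluate at each i in [0,4]:
  i=0: ✓ (all of [0,2])
  i=1: ✗ (fails at j=3)
  i=2: ✗ (fails at j=3)
  i=3: ✗ (fails at j=3)
  i=4: ✓ (all of [4,6])
Positions where it holds: {0, 4} → 2.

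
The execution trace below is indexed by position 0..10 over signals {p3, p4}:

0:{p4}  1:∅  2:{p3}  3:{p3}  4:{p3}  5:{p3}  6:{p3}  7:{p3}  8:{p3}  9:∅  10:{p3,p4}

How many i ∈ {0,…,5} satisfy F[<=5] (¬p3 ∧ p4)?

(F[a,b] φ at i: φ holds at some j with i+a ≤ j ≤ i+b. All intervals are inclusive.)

Evaluate at each i in [0,5]:
  i=0: ✓ (witness j=0)
  i=1: ✗ (none in [1,6])
  i=2: ✗ (none in [2,7])
  i=3: ✗ (none in [3,8])
  i=4: ✗ (none in [4,9])
  i=5: ✗ (none in [5,10])
Positions where it holds: {0} → 1.

1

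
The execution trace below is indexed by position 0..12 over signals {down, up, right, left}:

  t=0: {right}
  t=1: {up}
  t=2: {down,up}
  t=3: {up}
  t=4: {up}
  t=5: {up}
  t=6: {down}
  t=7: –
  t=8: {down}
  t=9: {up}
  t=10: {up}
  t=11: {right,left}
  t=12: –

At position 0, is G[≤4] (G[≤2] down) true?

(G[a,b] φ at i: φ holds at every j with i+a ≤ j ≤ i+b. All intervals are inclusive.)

Check G[≤2] down at every j in [0,4]:
  j=0: fails at 0
  j=1: fails at 1
  j=2: fails at 3
  j=3: fails at 3
  j=4: fails at 4
Fails at j=0 → formula fails.

Does not hold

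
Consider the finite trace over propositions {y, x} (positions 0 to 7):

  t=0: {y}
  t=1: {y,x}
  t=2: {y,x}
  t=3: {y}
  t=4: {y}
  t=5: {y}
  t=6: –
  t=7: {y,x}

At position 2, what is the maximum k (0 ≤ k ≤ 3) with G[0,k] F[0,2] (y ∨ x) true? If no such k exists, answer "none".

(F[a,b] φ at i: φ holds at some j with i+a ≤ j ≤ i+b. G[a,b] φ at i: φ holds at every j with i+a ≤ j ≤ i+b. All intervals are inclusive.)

F[0,2] (y ∨ x) must hold from j=2 onward; find where it first fails.
  j=2: holds
  j=3: holds
  j=4: holds
  j=5: holds
Holds through j=5; largest k = 3.

3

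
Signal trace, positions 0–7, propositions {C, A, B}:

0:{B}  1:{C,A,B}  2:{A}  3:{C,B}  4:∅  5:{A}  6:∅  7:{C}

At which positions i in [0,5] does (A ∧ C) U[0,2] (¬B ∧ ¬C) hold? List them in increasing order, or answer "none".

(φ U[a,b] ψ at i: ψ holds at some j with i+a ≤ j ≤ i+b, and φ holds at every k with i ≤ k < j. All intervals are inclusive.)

1, 2, 4, 5

Evaluate at each i in [0,5]:
  i=0: ✗ (lhs fails at k=0 before rhs at j=2)
  i=1: ✓ (rhs at j=2; lhs holds on [1,1])
  i=2: ✓ (rhs at j=2)
  i=3: ✗ (lhs fails at k=3 before rhs at j=4)
  i=4: ✓ (rhs at j=4)
  i=5: ✓ (rhs at j=5)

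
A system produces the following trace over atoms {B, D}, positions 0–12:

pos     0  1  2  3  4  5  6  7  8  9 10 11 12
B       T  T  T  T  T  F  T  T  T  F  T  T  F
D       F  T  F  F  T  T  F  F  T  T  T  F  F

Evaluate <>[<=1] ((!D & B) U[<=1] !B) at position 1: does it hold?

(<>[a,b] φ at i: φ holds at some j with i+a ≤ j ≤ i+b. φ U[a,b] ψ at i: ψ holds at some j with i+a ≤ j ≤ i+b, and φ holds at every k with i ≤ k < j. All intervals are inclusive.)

Check ((!D & B) U[<=1] !B) at each j in [1,2]:
  j=1: fails
  j=2: fails
No position in the window satisfies it → formula fails.

No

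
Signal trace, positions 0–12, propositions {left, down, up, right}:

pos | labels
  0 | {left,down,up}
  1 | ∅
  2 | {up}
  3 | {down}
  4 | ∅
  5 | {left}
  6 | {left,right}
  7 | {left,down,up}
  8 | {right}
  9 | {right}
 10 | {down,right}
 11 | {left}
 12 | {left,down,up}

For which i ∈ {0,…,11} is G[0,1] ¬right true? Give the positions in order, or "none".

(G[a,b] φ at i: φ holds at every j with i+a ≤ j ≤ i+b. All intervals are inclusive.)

0, 1, 2, 3, 4, 11

Evaluate at each i in [0,11]:
  i=0: ✓ (all of [0,1])
  i=1: ✓ (all of [1,2])
  i=2: ✓ (all of [2,3])
  i=3: ✓ (all of [3,4])
  i=4: ✓ (all of [4,5])
  i=5: ✗ (fails at j=6)
  i=6: ✗ (fails at j=6)
  i=7: ✗ (fails at j=8)
  i=8: ✗ (fails at j=8)
  i=9: ✗ (fails at j=9)
  i=10: ✗ (fails at j=10)
  i=11: ✓ (all of [11,12])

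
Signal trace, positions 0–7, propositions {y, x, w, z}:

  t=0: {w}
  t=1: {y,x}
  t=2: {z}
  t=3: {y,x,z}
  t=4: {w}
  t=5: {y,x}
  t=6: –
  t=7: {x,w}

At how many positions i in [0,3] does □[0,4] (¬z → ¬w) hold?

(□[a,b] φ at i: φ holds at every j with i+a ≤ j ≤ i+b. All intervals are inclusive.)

Evaluate at each i in [0,3]:
  i=0: ✗ (fails at j=0)
  i=1: ✗ (fails at j=4)
  i=2: ✗ (fails at j=4)
  i=3: ✗ (fails at j=4)
Positions where it holds: {} → 0.

0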